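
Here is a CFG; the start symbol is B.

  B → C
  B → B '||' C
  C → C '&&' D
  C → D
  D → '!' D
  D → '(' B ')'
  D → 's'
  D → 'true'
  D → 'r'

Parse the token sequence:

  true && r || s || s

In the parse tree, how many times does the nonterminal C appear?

4

[B [B [B [C [C [D true]] && [D r]]] || [C [D s]]] || [C [D s]]]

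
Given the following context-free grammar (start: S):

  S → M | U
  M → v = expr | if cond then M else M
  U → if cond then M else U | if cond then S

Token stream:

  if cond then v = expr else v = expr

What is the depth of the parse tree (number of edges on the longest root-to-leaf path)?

[S [M if cond then [M v = expr] else [M v = expr]]]

3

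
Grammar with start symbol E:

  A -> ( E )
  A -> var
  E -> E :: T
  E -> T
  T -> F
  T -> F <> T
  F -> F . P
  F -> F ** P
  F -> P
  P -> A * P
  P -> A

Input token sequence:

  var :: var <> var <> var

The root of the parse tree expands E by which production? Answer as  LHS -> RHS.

[E [E [T [F [P [A var]]]]] :: [T [F [P [A var]]] <> [T [F [P [A var]]] <> [T [F [P [A var]]]]]]]

E -> E :: T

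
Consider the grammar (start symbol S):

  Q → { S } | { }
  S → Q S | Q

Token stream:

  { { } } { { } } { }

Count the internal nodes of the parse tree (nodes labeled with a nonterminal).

10

[S [Q { [S [Q { }]] }] [S [Q { [S [Q { }]] }] [S [Q { }]]]]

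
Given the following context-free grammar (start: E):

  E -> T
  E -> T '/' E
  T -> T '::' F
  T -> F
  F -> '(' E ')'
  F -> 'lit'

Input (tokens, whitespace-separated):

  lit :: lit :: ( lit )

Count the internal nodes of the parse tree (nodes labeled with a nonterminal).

[E [T [T [T [F lit]] :: [F lit]] :: [F ( [E [T [F lit]]] )]]]

10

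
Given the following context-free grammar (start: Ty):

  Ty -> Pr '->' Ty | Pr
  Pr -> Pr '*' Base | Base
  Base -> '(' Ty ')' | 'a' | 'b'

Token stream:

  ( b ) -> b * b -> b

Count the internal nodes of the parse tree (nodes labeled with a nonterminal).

[Ty [Pr [Base ( [Ty [Pr [Base b]]] )]] -> [Ty [Pr [Pr [Base b]] * [Base b]] -> [Ty [Pr [Base b]]]]]

14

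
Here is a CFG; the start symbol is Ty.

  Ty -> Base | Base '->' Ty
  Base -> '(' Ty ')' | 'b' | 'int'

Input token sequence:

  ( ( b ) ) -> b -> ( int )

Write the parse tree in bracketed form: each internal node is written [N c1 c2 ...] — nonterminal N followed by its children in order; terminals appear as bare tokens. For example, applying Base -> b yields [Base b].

Ty
Base -> Ty
( Ty ) -> Ty
( Base ) -> Ty
( ( Ty ) ) -> Ty
( ( Base ) ) -> Ty
( ( b ) ) -> Ty
( ( b ) ) -> Base -> Ty
( ( b ) ) -> b -> Ty
( ( b ) ) -> b -> Base
( ( b ) ) -> b -> ( Ty )
( ( b ) ) -> b -> ( Base )
( ( b ) ) -> b -> ( int )

[Ty [Base ( [Ty [Base ( [Ty [Base b]] )]] )] -> [Ty [Base b] -> [Ty [Base ( [Ty [Base int]] )]]]]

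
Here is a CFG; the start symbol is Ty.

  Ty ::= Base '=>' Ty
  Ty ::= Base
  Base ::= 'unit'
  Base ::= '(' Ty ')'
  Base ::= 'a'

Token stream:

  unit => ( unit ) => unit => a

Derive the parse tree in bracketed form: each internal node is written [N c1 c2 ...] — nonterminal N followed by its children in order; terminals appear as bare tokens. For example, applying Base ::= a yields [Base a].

[Ty [Base unit] => [Ty [Base ( [Ty [Base unit]] )] => [Ty [Base unit] => [Ty [Base a]]]]]

Ty
Base => Ty
unit => Ty
unit => Base => Ty
unit => ( Ty ) => Ty
unit => ( Base ) => Ty
unit => ( unit ) => Ty
unit => ( unit ) => Base => Ty
unit => ( unit ) => unit => Ty
unit => ( unit ) => unit => Base
unit => ( unit ) => unit => a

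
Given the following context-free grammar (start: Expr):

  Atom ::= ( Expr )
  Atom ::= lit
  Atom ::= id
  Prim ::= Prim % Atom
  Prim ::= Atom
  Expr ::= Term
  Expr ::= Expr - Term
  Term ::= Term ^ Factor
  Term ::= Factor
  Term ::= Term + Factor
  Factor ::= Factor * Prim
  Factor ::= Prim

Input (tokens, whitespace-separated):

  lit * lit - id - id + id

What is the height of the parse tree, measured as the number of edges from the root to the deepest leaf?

[Expr [Expr [Expr [Term [Factor [Factor [Prim [Atom lit]]] * [Prim [Atom lit]]]]] - [Term [Factor [Prim [Atom id]]]]] - [Term [Term [Factor [Prim [Atom id]]]] + [Factor [Prim [Atom id]]]]]

8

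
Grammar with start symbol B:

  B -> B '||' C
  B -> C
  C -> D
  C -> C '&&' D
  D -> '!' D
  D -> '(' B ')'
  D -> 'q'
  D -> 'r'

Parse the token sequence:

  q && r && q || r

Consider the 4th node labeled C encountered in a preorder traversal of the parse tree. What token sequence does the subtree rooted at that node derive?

r

[B [B [C [C [C [D q]] && [D r]] && [D q]]] || [C [D r]]]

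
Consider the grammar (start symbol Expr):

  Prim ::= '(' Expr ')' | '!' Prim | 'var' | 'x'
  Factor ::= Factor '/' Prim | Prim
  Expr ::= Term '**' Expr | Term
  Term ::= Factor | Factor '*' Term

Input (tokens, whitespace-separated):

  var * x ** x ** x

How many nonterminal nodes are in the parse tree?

15

[Expr [Term [Factor [Prim var]] * [Term [Factor [Prim x]]]] ** [Expr [Term [Factor [Prim x]]] ** [Expr [Term [Factor [Prim x]]]]]]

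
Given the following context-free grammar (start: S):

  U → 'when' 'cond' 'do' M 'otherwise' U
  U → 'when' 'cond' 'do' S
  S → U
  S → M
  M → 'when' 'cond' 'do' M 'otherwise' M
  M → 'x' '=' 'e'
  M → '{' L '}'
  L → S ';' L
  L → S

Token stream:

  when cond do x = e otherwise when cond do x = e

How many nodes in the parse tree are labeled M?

[S [U when cond do [M x = e] otherwise [U when cond do [S [M x = e]]]]]

2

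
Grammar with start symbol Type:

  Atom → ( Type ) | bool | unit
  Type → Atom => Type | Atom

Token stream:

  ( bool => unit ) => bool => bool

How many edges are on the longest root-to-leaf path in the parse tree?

5

[Type [Atom ( [Type [Atom bool] => [Type [Atom unit]]] )] => [Type [Atom bool] => [Type [Atom bool]]]]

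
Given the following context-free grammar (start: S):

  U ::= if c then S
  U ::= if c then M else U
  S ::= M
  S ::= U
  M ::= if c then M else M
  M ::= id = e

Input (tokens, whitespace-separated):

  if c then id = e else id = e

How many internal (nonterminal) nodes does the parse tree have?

[S [M if c then [M id = e] else [M id = e]]]

4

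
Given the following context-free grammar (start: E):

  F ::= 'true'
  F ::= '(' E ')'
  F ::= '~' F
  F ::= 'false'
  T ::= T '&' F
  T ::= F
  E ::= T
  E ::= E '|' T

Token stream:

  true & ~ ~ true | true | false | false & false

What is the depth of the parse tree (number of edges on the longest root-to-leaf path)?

[E [E [E [E [T [T [F true]] & [F ~ [F ~ [F true]]]]] | [T [F true]]] | [T [F false]]] | [T [T [F false]] & [F false]]]

8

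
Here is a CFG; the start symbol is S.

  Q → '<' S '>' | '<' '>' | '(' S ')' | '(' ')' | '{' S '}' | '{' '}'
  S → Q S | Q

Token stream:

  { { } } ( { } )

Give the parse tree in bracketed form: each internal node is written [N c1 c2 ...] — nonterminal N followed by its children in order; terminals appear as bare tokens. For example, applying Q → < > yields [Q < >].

S
Q S
{ S } S
{ Q } S
{ { } } S
{ { } } Q
{ { } } ( S )
{ { } } ( Q )
{ { } } ( { } )

[S [Q { [S [Q { }]] }] [S [Q ( [S [Q { }]] )]]]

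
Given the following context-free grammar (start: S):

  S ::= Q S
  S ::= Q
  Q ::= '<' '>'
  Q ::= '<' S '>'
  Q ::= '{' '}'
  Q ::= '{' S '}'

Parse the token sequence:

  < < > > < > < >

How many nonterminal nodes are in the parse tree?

8

[S [Q < [S [Q < >]] >] [S [Q < >] [S [Q < >]]]]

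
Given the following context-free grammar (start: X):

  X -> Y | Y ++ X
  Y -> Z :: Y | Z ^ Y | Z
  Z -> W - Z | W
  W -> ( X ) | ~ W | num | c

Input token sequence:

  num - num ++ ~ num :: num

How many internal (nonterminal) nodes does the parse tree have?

14

[X [Y [Z [W num] - [Z [W num]]]] ++ [X [Y [Z [W ~ [W num]]] :: [Y [Z [W num]]]]]]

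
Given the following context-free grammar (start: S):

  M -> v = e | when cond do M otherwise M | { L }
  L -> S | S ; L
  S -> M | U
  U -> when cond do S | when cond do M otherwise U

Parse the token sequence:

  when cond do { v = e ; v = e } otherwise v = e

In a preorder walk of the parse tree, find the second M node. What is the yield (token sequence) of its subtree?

{ v = e ; v = e }

[S [M when cond do [M { [L [S [M v = e]] ; [L [S [M v = e]]]] }] otherwise [M v = e]]]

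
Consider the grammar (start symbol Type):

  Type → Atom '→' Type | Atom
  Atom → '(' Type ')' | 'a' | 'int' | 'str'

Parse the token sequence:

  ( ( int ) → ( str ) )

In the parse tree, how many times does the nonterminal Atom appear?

[Type [Atom ( [Type [Atom ( [Type [Atom int]] )] → [Type [Atom ( [Type [Atom str]] )]]] )]]

5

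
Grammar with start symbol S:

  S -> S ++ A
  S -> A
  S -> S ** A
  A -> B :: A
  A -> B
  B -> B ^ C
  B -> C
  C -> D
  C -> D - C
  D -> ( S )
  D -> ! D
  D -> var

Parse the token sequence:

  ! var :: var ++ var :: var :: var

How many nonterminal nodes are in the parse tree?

23

[S [S [A [B [C [D ! [D var]]]] :: [A [B [C [D var]]]]]] ++ [A [B [C [D var]]] :: [A [B [C [D var]]] :: [A [B [C [D var]]]]]]]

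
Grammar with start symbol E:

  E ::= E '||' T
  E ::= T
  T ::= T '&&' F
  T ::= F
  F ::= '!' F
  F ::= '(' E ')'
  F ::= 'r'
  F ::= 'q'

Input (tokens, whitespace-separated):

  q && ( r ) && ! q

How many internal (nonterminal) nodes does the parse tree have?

11

[E [T [T [T [F q]] && [F ( [E [T [F r]]] )]] && [F ! [F q]]]]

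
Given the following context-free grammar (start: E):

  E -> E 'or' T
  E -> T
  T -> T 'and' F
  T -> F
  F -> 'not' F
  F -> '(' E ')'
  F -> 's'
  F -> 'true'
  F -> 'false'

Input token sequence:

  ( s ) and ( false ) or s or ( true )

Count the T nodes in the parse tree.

[E [E [E [T [T [F ( [E [T [F s]]] )]] and [F ( [E [T [F false]]] )]]] or [T [F s]]] or [T [F ( [E [T [F true]]] )]]]

7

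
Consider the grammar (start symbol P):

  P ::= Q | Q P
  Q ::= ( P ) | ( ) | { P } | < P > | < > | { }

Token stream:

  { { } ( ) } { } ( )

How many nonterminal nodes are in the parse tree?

10

[P [Q { [P [Q { }] [P [Q ( )]]] }] [P [Q { }] [P [Q ( )]]]]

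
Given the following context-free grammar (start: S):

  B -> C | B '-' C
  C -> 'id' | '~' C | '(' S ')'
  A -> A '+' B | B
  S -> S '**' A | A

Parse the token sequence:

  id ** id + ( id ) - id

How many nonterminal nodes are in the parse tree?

17

[S [S [A [B [C id]]]] ** [A [A [B [C id]]] + [B [B [C ( [S [A [B [C id]]]] )]] - [C id]]]]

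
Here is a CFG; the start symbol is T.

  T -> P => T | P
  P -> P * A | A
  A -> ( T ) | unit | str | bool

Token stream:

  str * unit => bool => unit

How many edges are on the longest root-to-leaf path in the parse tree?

5

[T [P [P [A str]] * [A unit]] => [T [P [A bool]] => [T [P [A unit]]]]]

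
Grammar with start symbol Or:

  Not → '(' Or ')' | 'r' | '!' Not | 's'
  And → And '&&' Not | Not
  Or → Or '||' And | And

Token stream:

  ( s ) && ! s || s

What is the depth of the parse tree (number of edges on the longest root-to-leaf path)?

[Or [Or [And [And [Not ( [Or [And [Not s]]] )]] && [Not ! [Not s]]]] || [And [Not s]]]

8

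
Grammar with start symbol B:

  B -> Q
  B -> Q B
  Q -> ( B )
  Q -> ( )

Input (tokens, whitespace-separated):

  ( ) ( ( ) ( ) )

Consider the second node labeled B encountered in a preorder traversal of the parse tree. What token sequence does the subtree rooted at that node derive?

( ( ) ( ) )

[B [Q ( )] [B [Q ( [B [Q ( )] [B [Q ( )]]] )]]]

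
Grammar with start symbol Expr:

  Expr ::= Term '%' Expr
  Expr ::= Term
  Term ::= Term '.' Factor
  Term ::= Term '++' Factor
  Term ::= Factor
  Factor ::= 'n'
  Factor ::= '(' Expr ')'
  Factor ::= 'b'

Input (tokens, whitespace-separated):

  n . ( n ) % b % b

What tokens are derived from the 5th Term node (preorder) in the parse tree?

b

[Expr [Term [Term [Factor n]] . [Factor ( [Expr [Term [Factor n]]] )]] % [Expr [Term [Factor b]] % [Expr [Term [Factor b]]]]]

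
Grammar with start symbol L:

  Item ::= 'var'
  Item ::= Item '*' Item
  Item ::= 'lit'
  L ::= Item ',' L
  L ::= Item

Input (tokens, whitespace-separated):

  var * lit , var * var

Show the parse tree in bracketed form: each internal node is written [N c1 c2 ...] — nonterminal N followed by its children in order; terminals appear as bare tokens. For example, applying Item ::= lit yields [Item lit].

[L [Item [Item var] * [Item lit]] , [L [Item [Item var] * [Item var]]]]

L
Item , L
Item * Item , L
var * Item , L
var * lit , L
var * lit , Item
var * lit , Item * Item
var * lit , var * Item
var * lit , var * var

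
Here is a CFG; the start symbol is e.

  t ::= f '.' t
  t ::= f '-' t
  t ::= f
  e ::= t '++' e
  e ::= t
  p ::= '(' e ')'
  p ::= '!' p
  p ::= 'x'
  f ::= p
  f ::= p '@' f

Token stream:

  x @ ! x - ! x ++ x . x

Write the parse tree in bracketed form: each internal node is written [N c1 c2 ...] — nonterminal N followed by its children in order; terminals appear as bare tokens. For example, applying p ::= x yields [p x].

e
t ++ e
f - t ++ e
p @ f - t ++ e
x @ f - t ++ e
x @ p - t ++ e
x @ ! p - t ++ e
x @ ! x - t ++ e
x @ ! x - f ++ e
x @ ! x - p ++ e
x @ ! x - ! p ++ e
x @ ! x - ! x ++ e
x @ ! x - ! x ++ t
x @ ! x - ! x ++ f . t
x @ ! x - ! x ++ p . t
x @ ! x - ! x ++ x . t
x @ ! x - ! x ++ x . f
x @ ! x - ! x ++ x . p
x @ ! x - ! x ++ x . x

[e [t [f [p x] @ [f [p ! [p x]]]] - [t [f [p ! [p x]]]]] ++ [e [t [f [p x]] . [t [f [p x]]]]]]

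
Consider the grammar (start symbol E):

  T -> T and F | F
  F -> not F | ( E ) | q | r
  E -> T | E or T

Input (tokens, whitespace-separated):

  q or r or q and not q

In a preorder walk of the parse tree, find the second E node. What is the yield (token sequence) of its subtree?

[E [E [E [T [F q]]] or [T [F r]]] or [T [T [F q]] and [F not [F q]]]]

q or r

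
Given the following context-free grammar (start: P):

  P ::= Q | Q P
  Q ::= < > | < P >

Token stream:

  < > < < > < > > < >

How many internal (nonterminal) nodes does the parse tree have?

10

[P [Q < >] [P [Q < [P [Q < >] [P [Q < >]]] >] [P [Q < >]]]]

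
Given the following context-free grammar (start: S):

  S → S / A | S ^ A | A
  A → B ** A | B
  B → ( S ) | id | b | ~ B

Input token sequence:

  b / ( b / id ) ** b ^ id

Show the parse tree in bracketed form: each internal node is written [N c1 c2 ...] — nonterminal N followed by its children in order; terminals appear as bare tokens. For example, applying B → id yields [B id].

S
S ^ A
S / A ^ A
A / A ^ A
B / A ^ A
b / A ^ A
b / B ** A ^ A
b / ( S ) ** A ^ A
b / ( S / A ) ** A ^ A
b / ( A / A ) ** A ^ A
b / ( B / A ) ** A ^ A
b / ( b / A ) ** A ^ A
b / ( b / B ) ** A ^ A
b / ( b / id ) ** A ^ A
b / ( b / id ) ** B ^ A
b / ( b / id ) ** b ^ A
b / ( b / id ) ** b ^ B
b / ( b / id ) ** b ^ id

[S [S [S [A [B b]]] / [A [B ( [S [S [A [B b]]] / [A [B id]]] )] ** [A [B b]]]] ^ [A [B id]]]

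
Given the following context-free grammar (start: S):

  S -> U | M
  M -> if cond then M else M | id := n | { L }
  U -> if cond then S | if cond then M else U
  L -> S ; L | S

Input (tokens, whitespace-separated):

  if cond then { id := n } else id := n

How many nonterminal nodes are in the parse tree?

[S [M if cond then [M { [L [S [M id := n]]] }] else [M id := n]]]

7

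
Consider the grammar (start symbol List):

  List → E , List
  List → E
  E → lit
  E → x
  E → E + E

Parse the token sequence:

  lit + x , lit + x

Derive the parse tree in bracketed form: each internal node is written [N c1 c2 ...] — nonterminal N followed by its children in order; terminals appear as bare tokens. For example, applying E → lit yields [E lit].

List
E , List
E + E , List
lit + E , List
lit + x , List
lit + x , E
lit + x , E + E
lit + x , lit + E
lit + x , lit + x

[List [E [E lit] + [E x]] , [List [E [E lit] + [E x]]]]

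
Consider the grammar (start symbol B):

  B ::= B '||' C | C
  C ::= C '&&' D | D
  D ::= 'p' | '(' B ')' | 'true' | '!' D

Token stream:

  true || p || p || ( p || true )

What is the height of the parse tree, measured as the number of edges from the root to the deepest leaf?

[B [B [B [B [C [D true]]] || [C [D p]]] || [C [D p]]] || [C [D ( [B [B [C [D p]]] || [C [D true]]] )]]]

7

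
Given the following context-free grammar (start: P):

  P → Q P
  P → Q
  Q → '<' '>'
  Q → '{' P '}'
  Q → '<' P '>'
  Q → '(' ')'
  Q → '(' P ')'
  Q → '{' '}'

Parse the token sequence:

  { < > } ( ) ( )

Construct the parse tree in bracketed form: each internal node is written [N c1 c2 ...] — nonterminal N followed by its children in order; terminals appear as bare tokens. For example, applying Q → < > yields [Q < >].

[P [Q { [P [Q < >]] }] [P [Q ( )] [P [Q ( )]]]]

P
Q P
{ P } P
{ Q } P
{ < > } P
{ < > } Q P
{ < > } ( ) P
{ < > } ( ) Q
{ < > } ( ) ( )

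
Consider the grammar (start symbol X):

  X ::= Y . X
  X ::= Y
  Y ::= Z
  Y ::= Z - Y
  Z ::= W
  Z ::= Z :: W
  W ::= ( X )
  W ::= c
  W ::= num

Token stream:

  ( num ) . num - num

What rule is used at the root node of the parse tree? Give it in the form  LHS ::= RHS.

X ::= Y . X

[X [Y [Z [W ( [X [Y [Z [W num]]]] )]]] . [X [Y [Z [W num]] - [Y [Z [W num]]]]]]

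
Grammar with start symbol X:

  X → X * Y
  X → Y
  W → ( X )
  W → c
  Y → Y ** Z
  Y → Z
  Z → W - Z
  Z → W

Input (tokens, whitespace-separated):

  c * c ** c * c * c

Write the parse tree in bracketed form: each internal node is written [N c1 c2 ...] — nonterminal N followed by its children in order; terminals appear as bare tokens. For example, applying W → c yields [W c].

[X [X [X [X [Y [Z [W c]]]] * [Y [Y [Z [W c]]] ** [Z [W c]]]] * [Y [Z [W c]]]] * [Y [Z [W c]]]]

X
X * Y
X * Y * Y
X * Y * Y * Y
Y * Y * Y * Y
Z * Y * Y * Y
W * Y * Y * Y
c * Y * Y * Y
c * Y ** Z * Y * Y
c * Z ** Z * Y * Y
c * W ** Z * Y * Y
c * c ** Z * Y * Y
c * c ** W * Y * Y
c * c ** c * Y * Y
c * c ** c * Z * Y
c * c ** c * W * Y
c * c ** c * c * Y
c * c ** c * c * Z
c * c ** c * c * W
c * c ** c * c * c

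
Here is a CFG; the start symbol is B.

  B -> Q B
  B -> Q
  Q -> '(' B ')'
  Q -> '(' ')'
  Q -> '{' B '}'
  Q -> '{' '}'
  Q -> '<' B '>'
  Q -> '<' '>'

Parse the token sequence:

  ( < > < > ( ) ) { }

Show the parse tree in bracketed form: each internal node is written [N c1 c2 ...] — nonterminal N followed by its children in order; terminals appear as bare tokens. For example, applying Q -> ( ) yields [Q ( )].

B
Q B
( B ) B
( Q B ) B
( < > B ) B
( < > Q B ) B
( < > < > B ) B
( < > < > Q ) B
( < > < > ( ) ) B
( < > < > ( ) ) Q
( < > < > ( ) ) { }

[B [Q ( [B [Q < >] [B [Q < >] [B [Q ( )]]]] )] [B [Q { }]]]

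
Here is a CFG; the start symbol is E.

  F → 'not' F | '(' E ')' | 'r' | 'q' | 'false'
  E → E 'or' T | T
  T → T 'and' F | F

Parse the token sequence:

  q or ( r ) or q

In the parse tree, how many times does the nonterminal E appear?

4

[E [E [E [T [F q]]] or [T [F ( [E [T [F r]]] )]]] or [T [F q]]]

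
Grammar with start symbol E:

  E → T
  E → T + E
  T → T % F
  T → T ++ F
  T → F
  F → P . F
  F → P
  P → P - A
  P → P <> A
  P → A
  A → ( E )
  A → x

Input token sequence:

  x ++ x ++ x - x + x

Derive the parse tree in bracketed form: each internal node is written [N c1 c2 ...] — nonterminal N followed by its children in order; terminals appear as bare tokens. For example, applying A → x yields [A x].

[E [T [T [T [F [P [A x]]]] ++ [F [P [A x]]]] ++ [F [P [P [A x]] - [A x]]]] + [E [T [F [P [A x]]]]]]

E
T + E
T ++ F + E
T ++ F ++ F + E
F ++ F ++ F + E
P ++ F ++ F + E
A ++ F ++ F + E
x ++ F ++ F + E
x ++ P ++ F + E
x ++ A ++ F + E
x ++ x ++ F + E
x ++ x ++ P + E
x ++ x ++ P - A + E
x ++ x ++ A - A + E
x ++ x ++ x - A + E
x ++ x ++ x - x + E
x ++ x ++ x - x + T
x ++ x ++ x - x + F
x ++ x ++ x - x + P
x ++ x ++ x - x + A
x ++ x ++ x - x + x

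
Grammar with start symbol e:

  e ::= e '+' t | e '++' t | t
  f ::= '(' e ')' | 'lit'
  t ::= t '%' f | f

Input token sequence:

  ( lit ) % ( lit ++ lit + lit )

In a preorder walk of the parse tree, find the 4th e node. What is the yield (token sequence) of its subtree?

lit ++ lit

[e [t [t [f ( [e [t [f lit]]] )]] % [f ( [e [e [e [t [f lit]]] ++ [t [f lit]]] + [t [f lit]]] )]]]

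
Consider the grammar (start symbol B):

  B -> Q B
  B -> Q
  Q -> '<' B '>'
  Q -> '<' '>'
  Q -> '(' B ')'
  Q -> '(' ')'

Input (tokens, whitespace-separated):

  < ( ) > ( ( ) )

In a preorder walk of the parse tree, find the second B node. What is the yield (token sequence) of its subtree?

( )

[B [Q < [B [Q ( )]] >] [B [Q ( [B [Q ( )]] )]]]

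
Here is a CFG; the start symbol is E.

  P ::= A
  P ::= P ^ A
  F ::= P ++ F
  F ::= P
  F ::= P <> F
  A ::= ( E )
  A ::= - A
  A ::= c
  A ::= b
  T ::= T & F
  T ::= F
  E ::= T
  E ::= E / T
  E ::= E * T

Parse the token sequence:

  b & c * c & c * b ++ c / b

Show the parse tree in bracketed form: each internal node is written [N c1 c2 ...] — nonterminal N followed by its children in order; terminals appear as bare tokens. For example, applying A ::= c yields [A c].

[E [E [E [E [T [T [F [P [A b]]]] & [F [P [A c]]]]] * [T [T [F [P [A c]]]] & [F [P [A c]]]]] * [T [F [P [A b]] ++ [F [P [A c]]]]]] / [T [F [P [A b]]]]]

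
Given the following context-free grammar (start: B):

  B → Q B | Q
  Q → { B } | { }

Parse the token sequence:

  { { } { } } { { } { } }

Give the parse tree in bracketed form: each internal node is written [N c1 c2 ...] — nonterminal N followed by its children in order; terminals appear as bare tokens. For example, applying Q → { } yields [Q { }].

B
Q B
{ B } B
{ Q B } B
{ { } B } B
{ { } Q } B
{ { } { } } B
{ { } { } } Q
{ { } { } } { B }
{ { } { } } { Q B }
{ { } { } } { { } B }
{ { } { } } { { } Q }
{ { } { } } { { } { } }

[B [Q { [B [Q { }] [B [Q { }]]] }] [B [Q { [B [Q { }] [B [Q { }]]] }]]]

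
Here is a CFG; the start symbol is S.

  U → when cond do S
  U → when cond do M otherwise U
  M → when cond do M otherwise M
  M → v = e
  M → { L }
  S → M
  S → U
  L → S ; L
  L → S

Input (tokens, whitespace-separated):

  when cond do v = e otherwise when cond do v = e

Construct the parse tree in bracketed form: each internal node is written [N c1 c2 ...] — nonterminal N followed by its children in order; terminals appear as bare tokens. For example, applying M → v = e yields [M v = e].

S
U
when cond do M otherwise U
when cond do v = e otherwise U
when cond do v = e otherwise when cond do S
when cond do v = e otherwise when cond do M
when cond do v = e otherwise when cond do v = e

[S [U when cond do [M v = e] otherwise [U when cond do [S [M v = e]]]]]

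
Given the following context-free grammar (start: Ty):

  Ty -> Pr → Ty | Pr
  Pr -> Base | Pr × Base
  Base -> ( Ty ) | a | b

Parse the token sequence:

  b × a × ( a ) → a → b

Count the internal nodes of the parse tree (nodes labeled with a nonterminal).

[Ty [Pr [Pr [Pr [Base b]] × [Base a]] × [Base ( [Ty [Pr [Base a]]] )]] → [Ty [Pr [Base a]] → [Ty [Pr [Base b]]]]]

16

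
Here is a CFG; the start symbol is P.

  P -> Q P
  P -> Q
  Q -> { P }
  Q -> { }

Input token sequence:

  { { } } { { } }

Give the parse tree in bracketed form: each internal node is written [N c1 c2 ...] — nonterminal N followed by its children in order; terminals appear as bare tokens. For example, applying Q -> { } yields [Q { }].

[P [Q { [P [Q { }]] }] [P [Q { [P [Q { }]] }]]]

P
Q P
{ P } P
{ Q } P
{ { } } P
{ { } } Q
{ { } } { P }
{ { } } { Q }
{ { } } { { } }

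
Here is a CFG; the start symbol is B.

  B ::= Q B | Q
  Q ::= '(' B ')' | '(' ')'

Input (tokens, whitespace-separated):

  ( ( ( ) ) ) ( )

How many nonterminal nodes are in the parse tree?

[B [Q ( [B [Q ( [B [Q ( )]] )]] )] [B [Q ( )]]]

8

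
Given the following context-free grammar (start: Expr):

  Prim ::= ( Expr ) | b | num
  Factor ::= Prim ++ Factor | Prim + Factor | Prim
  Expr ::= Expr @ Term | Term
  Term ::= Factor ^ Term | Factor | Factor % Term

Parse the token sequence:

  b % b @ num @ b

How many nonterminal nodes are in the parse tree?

[Expr [Expr [Expr [Term [Factor [Prim b]] % [Term [Factor [Prim b]]]]] @ [Term [Factor [Prim num]]]] @ [Term [Factor [Prim b]]]]

15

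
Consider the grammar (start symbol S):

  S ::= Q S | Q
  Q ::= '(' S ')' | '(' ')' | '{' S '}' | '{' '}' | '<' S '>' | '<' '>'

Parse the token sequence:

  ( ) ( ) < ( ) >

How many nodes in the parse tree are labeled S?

4

[S [Q ( )] [S [Q ( )] [S [Q < [S [Q ( )]] >]]]]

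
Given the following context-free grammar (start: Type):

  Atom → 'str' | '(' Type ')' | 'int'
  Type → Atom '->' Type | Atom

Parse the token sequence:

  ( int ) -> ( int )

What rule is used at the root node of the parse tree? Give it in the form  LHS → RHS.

Type → Atom '->' Type

[Type [Atom ( [Type [Atom int]] )] -> [Type [Atom ( [Type [Atom int]] )]]]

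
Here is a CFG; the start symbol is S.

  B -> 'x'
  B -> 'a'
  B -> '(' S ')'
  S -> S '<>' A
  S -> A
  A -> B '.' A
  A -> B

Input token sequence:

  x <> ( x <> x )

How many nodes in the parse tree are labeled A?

[S [S [A [B x]]] <> [A [B ( [S [S [A [B x]]] <> [A [B x]]] )]]]

4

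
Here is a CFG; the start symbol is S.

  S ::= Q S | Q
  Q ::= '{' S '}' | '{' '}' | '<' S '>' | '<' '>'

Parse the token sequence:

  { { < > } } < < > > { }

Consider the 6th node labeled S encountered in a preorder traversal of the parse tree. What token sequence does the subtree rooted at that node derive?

[S [Q { [S [Q { [S [Q < >]] }]] }] [S [Q < [S [Q < >]] >] [S [Q { }]]]]

{ }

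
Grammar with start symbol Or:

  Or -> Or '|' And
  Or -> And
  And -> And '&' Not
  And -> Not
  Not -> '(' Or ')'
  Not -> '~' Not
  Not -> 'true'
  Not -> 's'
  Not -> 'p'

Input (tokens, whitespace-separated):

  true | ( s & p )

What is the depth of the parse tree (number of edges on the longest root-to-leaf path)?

[Or [Or [And [Not true]]] | [And [Not ( [Or [And [And [Not s]] & [Not p]]] )]]]

7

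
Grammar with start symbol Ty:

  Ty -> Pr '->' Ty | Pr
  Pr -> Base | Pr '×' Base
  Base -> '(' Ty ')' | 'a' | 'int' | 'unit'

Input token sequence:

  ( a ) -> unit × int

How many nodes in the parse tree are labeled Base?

[Ty [Pr [Base ( [Ty [Pr [Base a]]] )]] -> [Ty [Pr [Pr [Base unit]] × [Base int]]]]

4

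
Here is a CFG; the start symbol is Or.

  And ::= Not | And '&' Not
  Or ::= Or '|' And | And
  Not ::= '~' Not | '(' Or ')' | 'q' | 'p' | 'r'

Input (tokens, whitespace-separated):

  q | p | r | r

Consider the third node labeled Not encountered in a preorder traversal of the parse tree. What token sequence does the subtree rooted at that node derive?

[Or [Or [Or [Or [And [Not q]]] | [And [Not p]]] | [And [Not r]]] | [And [Not r]]]

r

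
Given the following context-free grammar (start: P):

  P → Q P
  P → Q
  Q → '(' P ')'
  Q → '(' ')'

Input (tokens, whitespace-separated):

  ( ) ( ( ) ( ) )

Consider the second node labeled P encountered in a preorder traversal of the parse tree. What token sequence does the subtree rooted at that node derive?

( ( ) ( ) )

[P [Q ( )] [P [Q ( [P [Q ( )] [P [Q ( )]]] )]]]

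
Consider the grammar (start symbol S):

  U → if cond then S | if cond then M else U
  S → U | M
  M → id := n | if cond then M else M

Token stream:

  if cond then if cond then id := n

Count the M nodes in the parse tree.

[S [U if cond then [S [U if cond then [S [M id := n]]]]]]

1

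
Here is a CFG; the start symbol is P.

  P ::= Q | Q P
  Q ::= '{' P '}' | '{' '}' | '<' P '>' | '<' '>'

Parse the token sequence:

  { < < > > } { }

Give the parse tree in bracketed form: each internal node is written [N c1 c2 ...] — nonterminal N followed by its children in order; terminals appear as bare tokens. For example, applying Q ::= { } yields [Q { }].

[P [Q { [P [Q < [P [Q < >]] >]] }] [P [Q { }]]]

P
Q P
{ P } P
{ Q } P
{ < P > } P
{ < Q > } P
{ < < > > } P
{ < < > > } Q
{ < < > > } { }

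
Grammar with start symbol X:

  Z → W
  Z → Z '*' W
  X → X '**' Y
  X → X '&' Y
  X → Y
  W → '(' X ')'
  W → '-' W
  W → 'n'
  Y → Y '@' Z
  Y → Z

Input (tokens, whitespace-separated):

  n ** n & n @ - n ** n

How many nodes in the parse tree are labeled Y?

[X [X [X [X [Y [Z [W n]]]] ** [Y [Z [W n]]]] & [Y [Y [Z [W n]]] @ [Z [W - [W n]]]]] ** [Y [Z [W n]]]]

5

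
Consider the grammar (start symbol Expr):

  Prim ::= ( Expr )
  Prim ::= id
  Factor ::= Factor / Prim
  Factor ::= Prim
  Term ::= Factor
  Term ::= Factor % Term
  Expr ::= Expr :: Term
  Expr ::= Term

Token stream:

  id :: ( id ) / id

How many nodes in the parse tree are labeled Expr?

[Expr [Expr [Term [Factor [Prim id]]]] :: [Term [Factor [Factor [Prim ( [Expr [Term [Factor [Prim id]]]] )]] / [Prim id]]]]

3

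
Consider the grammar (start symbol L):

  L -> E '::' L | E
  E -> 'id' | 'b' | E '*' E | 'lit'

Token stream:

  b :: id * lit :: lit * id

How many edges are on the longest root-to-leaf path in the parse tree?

5

[L [E b] :: [L [E [E id] * [E lit]] :: [L [E [E lit] * [E id]]]]]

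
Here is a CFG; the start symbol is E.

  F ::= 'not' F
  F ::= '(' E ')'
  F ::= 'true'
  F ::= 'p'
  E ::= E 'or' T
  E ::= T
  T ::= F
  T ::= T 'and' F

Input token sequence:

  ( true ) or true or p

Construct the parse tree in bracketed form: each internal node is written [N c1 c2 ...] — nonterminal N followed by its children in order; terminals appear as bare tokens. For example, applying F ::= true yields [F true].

[E [E [E [T [F ( [E [T [F true]]] )]]] or [T [F true]]] or [T [F p]]]

E
E or T
E or T or T
T or T or T
F or T or T
( E ) or T or T
( T ) or T or T
( F ) or T or T
( true ) or T or T
( true ) or F or T
( true ) or true or T
( true ) or true or F
( true ) or true or p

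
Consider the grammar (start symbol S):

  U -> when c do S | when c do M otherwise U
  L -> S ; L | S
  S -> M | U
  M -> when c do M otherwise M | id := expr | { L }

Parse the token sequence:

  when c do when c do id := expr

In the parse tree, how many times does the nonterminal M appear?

[S [U when c do [S [U when c do [S [M id := expr]]]]]]

1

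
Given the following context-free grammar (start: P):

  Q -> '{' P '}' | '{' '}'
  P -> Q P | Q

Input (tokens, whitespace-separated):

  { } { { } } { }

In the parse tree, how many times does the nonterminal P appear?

4

[P [Q { }] [P [Q { [P [Q { }]] }] [P [Q { }]]]]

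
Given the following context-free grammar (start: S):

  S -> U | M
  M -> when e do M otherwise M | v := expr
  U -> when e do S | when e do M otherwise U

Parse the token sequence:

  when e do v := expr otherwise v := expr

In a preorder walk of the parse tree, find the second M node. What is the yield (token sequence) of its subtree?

v := expr

[S [M when e do [M v := expr] otherwise [M v := expr]]]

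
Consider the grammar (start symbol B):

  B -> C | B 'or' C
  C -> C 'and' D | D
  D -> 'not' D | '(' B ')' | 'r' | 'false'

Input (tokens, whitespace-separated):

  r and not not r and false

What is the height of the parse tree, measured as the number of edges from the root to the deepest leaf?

6

[B [C [C [C [D r]] and [D not [D not [D r]]]] and [D false]]]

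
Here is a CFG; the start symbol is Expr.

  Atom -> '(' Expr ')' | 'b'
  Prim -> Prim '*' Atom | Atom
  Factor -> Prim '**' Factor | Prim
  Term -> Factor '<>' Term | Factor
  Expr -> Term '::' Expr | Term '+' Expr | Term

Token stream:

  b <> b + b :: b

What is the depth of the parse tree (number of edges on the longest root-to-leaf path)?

7

[Expr [Term [Factor [Prim [Atom b]]] <> [Term [Factor [Prim [Atom b]]]]] + [Expr [Term [Factor [Prim [Atom b]]]] :: [Expr [Term [Factor [Prim [Atom b]]]]]]]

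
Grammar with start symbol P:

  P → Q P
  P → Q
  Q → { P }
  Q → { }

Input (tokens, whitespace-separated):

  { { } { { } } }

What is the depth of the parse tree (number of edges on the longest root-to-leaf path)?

7

[P [Q { [P [Q { }] [P [Q { [P [Q { }]] }]]] }]]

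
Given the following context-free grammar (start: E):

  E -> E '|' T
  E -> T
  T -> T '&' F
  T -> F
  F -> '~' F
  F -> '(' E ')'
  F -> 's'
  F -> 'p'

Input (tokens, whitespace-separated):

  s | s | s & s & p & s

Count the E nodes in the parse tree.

3

[E [E [E [T [F s]]] | [T [F s]]] | [T [T [T [T [F s]] & [F s]] & [F p]] & [F s]]]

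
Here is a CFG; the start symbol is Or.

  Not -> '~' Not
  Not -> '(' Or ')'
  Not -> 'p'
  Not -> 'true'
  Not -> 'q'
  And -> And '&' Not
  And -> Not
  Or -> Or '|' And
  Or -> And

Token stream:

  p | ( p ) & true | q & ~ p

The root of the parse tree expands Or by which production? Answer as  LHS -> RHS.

[Or [Or [Or [And [Not p]]] | [And [And [Not ( [Or [And [Not p]]] )]] & [Not true]]] | [And [And [Not q]] & [Not ~ [Not p]]]]

Or -> Or '|' And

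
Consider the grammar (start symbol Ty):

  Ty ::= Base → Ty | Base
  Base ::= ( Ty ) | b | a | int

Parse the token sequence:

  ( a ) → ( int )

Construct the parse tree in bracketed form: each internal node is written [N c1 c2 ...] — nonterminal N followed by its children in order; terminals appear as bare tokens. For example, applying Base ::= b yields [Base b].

[Ty [Base ( [Ty [Base a]] )] → [Ty [Base ( [Ty [Base int]] )]]]

Ty
Base → Ty
( Ty ) → Ty
( Base ) → Ty
( a ) → Ty
( a ) → Base
( a ) → ( Ty )
( a ) → ( Base )
( a ) → ( int )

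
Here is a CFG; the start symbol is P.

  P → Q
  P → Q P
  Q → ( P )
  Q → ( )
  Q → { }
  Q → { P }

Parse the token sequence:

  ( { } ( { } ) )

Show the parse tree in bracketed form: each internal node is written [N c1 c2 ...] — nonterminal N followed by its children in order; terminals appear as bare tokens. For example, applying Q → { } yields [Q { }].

P
Q
( P )
( Q P )
( { } P )
( { } Q )
( { } ( P ) )
( { } ( Q ) )
( { } ( { } ) )

[P [Q ( [P [Q { }] [P [Q ( [P [Q { }]] )]]] )]]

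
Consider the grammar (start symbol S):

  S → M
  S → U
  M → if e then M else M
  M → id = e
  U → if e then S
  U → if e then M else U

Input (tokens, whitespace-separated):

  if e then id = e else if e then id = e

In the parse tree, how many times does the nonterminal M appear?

[S [U if e then [M id = e] else [U if e then [S [M id = e]]]]]

2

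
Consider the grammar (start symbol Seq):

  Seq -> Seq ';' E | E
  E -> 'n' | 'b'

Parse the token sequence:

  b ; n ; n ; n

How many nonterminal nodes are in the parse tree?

8

[Seq [Seq [Seq [Seq [E b]] ; [E n]] ; [E n]] ; [E n]]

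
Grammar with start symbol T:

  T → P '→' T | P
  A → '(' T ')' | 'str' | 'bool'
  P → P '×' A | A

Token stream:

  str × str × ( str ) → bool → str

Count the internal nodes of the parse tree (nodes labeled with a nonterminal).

16

[T [P [P [P [A str]] × [A str]] × [A ( [T [P [A str]]] )]] → [T [P [A bool]] → [T [P [A str]]]]]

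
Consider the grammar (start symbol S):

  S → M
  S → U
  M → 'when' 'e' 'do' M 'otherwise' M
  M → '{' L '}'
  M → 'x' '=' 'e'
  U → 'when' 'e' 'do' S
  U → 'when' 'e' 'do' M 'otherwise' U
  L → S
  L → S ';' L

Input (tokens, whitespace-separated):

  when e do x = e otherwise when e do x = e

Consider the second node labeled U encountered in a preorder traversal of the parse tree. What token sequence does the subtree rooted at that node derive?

when e do x = e

[S [U when e do [M x = e] otherwise [U when e do [S [M x = e]]]]]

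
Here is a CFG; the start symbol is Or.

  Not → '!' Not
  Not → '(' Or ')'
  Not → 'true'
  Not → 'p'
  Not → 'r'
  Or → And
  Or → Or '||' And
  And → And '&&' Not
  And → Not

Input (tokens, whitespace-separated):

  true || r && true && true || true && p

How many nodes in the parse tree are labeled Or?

[Or [Or [Or [And [Not true]]] || [And [And [And [Not r]] && [Not true]] && [Not true]]] || [And [And [Not true]] && [Not p]]]

3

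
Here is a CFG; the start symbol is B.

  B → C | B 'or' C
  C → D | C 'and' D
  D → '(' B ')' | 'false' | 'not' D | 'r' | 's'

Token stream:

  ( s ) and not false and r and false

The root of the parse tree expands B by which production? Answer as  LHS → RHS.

B → C

[B [C [C [C [C [D ( [B [C [D s]]] )]] and [D not [D false]]] and [D r]] and [D false]]]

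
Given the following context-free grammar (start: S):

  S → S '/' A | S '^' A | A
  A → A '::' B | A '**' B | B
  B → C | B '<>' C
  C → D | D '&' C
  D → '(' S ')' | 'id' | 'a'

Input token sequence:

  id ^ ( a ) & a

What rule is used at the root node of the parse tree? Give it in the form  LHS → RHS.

S → S '^' A

[S [S [A [B [C [D id]]]]] ^ [A [B [C [D ( [S [A [B [C [D a]]]]] )] & [C [D a]]]]]]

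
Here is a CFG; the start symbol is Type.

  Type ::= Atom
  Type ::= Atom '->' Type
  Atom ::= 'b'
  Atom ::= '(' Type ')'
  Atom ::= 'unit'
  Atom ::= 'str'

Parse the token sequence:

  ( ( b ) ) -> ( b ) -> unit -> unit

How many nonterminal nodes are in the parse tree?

[Type [Atom ( [Type [Atom ( [Type [Atom b]] )]] )] -> [Type [Atom ( [Type [Atom b]] )] -> [Type [Atom unit] -> [Type [Atom unit]]]]]

14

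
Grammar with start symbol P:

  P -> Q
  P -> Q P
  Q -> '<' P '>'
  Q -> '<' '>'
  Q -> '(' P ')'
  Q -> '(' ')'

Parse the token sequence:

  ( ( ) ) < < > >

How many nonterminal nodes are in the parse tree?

[P [Q ( [P [Q ( )]] )] [P [Q < [P [Q < >]] >]]]

8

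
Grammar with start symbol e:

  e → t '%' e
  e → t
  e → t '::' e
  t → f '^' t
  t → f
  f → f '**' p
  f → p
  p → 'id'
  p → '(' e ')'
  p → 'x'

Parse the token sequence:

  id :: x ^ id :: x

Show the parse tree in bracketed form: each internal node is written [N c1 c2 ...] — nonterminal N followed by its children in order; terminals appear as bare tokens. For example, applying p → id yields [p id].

e
t :: e
f :: e
p :: e
id :: e
id :: t :: e
id :: f ^ t :: e
id :: p ^ t :: e
id :: x ^ t :: e
id :: x ^ f :: e
id :: x ^ p :: e
id :: x ^ id :: e
id :: x ^ id :: t
id :: x ^ id :: f
id :: x ^ id :: p
id :: x ^ id :: x

[e [t [f [p id]]] :: [e [t [f [p x]] ^ [t [f [p id]]]] :: [e [t [f [p x]]]]]]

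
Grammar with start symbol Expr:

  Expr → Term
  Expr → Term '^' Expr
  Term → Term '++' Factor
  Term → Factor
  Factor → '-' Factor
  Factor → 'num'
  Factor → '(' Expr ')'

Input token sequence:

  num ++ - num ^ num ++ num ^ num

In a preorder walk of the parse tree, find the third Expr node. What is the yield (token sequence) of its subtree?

[Expr [Term [Term [Factor num]] ++ [Factor - [Factor num]]] ^ [Expr [Term [Term [Factor num]] ++ [Factor num]] ^ [Expr [Term [Factor num]]]]]

num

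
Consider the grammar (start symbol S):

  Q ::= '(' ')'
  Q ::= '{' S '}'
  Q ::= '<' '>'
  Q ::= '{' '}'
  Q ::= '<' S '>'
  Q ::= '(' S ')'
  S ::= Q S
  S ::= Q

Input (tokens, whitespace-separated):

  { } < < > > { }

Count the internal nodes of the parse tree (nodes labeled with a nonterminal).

[S [Q { }] [S [Q < [S [Q < >]] >] [S [Q { }]]]]

8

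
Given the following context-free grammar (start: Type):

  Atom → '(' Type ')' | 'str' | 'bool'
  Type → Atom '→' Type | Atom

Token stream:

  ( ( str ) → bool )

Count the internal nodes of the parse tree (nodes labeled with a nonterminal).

[Type [Atom ( [Type [Atom ( [Type [Atom str]] )] → [Type [Atom bool]]] )]]

8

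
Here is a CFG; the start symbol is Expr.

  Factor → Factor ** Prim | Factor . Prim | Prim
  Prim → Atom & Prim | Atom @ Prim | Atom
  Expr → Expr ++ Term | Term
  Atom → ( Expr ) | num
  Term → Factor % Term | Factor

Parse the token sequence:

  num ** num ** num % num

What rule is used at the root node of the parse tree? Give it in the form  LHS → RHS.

[Expr [Term [Factor [Factor [Factor [Prim [Atom num]]] ** [Prim [Atom num]]] ** [Prim [Atom num]]] % [Term [Factor [Prim [Atom num]]]]]]

Expr → Term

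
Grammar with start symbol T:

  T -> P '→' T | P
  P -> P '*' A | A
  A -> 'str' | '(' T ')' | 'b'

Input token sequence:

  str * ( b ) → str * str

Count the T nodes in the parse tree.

3

[T [P [P [A str]] * [A ( [T [P [A b]]] )]] → [T [P [P [A str]] * [A str]]]]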